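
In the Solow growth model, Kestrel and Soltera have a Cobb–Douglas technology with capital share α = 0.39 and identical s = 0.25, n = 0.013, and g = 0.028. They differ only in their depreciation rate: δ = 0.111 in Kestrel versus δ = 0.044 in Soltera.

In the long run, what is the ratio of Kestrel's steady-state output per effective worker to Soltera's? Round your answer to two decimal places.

Steady-state y* = [s/(n + g + δ)]^(α/(1−α)), so the ratio is [ (s_K/(n + g + δ)_K) / (s_S/(n + g + δ)_S) ]^0.6393.
s_K/(n + g + δ)_K = 0.25/0.152 = 1.6447; s_S/(n + g + δ)_S = 0.25/0.085 = 2.9412.
Ratio = (1.6447/2.9412)^0.6393 = 0.5592^0.6393 ≈ 0.6896

y*_K / y*_S ≈ 0.69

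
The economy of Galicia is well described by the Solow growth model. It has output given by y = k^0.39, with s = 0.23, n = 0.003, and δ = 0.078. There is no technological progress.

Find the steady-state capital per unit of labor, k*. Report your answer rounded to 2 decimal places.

k* = 5.53

Steady state requires s·f(k) = (n + δ)·k, i.e. s·k^α = (n + δ)·k.
Dividing both sides by k: k^(1−α) = s / (n + δ).
k^0.61 = 0.23 / (0.003 + 0.078) = 0.23 / 0.081 = 2.8395
k* = 2.8395^(1/0.61) ≈ 5.5337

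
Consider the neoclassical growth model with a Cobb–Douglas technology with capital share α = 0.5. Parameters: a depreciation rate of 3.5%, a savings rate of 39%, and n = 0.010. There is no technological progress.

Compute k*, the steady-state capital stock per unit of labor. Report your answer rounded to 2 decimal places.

k* ≈ 75.11

At the steady state, Δk = 0, so s·k^α = (n + δ)·k.
Dividing both sides by k: k^(1−α) = s / (n + δ).
k^0.5 = 0.39 / (0.010 + 0.035) = 0.39 / 0.045 = 8.6667
k* = 8.6667^(1/0.5) ≈ 75.1117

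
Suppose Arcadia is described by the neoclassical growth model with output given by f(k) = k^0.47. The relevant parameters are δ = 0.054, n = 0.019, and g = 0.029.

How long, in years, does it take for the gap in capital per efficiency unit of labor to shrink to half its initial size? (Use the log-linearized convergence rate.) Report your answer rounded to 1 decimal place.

t_½ ≈ 12.8 years

Near the steady state the convergence rate is λ = (1 − α)(n + g + δ).
λ = (1 − 0.47) × 0.102 = 0.53 × 0.102 = 0.05406
Half-life = ln 2 / λ = 0.6931 / 0.05406 ≈ 12.82 years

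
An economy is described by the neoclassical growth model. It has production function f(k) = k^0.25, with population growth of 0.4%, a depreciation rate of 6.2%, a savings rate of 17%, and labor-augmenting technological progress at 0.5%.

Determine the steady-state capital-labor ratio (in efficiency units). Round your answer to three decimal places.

k* = 3.203

In steady state, investment equals break-even investment: s·k^α = (n + g + δ)·k.
Rearranging, k^(1−α) = s / (n + g + δ).
k^0.75 = 0.17 / (0.004 + 0.005 + 0.062) = 0.17 / 0.071 = 2.3944
k* = 2.3944^(1/0.75) ≈ 3.2033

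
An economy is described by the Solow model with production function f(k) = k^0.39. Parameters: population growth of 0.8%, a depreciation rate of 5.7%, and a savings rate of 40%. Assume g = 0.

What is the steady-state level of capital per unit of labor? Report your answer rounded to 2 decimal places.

k* ≈ 19.66

In steady state, investment equals break-even investment: s·k^α = (n + δ)·k.
Dividing both sides by k: k^(1−α) = s / (n + δ).
k^0.61 = 0.40 / (0.008 + 0.057) = 0.40 / 0.065 = 6.1538
k* = 6.1538^(1/0.61) ≈ 19.6643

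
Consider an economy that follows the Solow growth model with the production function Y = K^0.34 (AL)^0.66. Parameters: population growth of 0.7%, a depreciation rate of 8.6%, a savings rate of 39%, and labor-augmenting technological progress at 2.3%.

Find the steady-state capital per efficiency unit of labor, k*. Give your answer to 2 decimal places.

At the steady state, Δk = 0, so s·k^α = (n + g + δ)·k.
Dividing both sides by k: k^(1−α) = s / (n + g + δ).
k^0.66 = 0.39 / (0.007 + 0.023 + 0.086) = 0.39 / 0.116 = 3.3621
k* = 3.3621^(1/0.66) ≈ 6.2791

k* = 6.28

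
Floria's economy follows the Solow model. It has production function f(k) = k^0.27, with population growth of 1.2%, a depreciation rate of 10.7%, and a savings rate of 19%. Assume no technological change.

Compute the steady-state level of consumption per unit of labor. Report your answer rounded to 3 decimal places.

c* = 0.963

At the steady state, Δk = 0, so s·k^α = (n + δ)·k.
Rearranging, k^(1−α) = s / (n + δ).
k^0.73 = 0.19 / (0.012 + 0.107) = 0.19 / 0.119 = 1.5966
k* = 1.5966^(1/0.73) ≈ 1.8982
y* = (k*)^α = 1.8982^0.27 ≈ 1.1889
c* = (1 − s)·y* = (1 − 0.19) × 1.1889 ≈ 0.9630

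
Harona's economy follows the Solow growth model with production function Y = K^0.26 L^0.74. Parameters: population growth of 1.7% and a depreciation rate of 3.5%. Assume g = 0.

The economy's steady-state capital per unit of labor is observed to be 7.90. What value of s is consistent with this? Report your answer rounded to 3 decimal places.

Steady state requires s·f(k) = (n + δ)·k, i.e. s·k^α = (n + δ)·k.
So s / (n + δ) = (k*)^(1−α) = 7.90^0.74 = 4.6158.
Therefore s = 4.6158 × (n + δ) = 4.6158 × 0.052 = 0.2400.

s ≈ 0.240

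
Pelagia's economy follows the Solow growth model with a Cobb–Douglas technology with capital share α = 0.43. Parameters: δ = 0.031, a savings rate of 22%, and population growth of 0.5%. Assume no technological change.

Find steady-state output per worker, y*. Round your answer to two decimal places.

y* ≈ 3.92

At the steady state, Δk = 0, so s·k^α = (n + δ)·k.
Rearranging, k^(1−α) = s / (n + δ).
k^0.57 = 0.22 / (0.005 + 0.031) = 0.22 / 0.036 = 6.1111
k* = 6.1111^(1/0.57) ≈ 23.9418
y* = (k*)^α = 23.9418^0.43 ≈ 3.9178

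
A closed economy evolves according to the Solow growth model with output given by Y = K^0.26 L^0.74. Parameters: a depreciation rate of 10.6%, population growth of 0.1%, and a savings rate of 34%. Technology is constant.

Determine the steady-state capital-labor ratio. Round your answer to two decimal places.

Steady state requires s·f(k) = (n + δ)·k, i.e. s·k^α = (n + δ)·k.
Rearranging, k^(1−α) = s / (n + δ).
k^0.74 = 0.34 / (0.001 + 0.106) = 0.34 / 0.107 = 3.1776
k* = 3.1776^(1/0.74) ≈ 4.7699

k* = 4.77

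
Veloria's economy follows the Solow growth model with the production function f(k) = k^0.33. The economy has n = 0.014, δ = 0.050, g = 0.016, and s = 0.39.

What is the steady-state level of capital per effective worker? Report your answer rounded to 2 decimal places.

At the steady state, Δk = 0, so s·k^α = (n + g + δ)·k.
Rearranging, k^(1−α) = s / (n + g + δ).
k^0.67 = 0.39 / (0.014 + 0.016 + 0.050) = 0.39 / 0.080 = 4.8750
k* = 4.8750^(1/0.67) ≈ 10.6372

k* = 10.64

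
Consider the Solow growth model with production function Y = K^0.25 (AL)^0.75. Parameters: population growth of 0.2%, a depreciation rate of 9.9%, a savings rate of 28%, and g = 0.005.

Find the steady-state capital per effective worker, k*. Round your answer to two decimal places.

Steady state requires s·f(k) = (n + g + δ)·k, i.e. s·k^α = (n + g + δ)·k.
Rearranging, k^(1−α) = s / (n + g + δ).
k^0.75 = 0.28 / (0.002 + 0.005 + 0.099) = 0.28 / 0.106 = 2.6415
k* = 2.6415^(1/0.75) ≈ 3.6515

k* = 3.65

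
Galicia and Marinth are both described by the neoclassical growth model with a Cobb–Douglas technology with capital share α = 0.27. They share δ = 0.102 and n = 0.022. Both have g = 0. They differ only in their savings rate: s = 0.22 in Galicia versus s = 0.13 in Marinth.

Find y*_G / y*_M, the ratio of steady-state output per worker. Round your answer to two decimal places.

Steady-state y* = [s/(n + δ)]^(α/(1−α)), so the ratio is [ (s_G/(n + δ)_G) / (s_M/(n + δ)_M) ]^0.3699.
s_G/(n + δ)_G = 0.22/0.124 = 1.7742; s_M/(n + δ)_M = 0.13/0.124 = 1.0484.
Ratio = (1.7742/1.0484)^0.3699 = 1.6923^0.3699 ≈ 1.2148

ratio ≈ 1.21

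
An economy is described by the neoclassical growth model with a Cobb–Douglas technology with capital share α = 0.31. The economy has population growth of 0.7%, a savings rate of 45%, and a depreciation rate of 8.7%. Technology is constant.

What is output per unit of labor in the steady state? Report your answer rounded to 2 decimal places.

y* = 2.02

Steady state requires s·f(k) = (n + δ)·k, i.e. s·k^α = (n + δ)·k.
Rearranging, k^(1−α) = s / (n + δ).
k^0.69 = 0.45 / (0.007 + 0.087) = 0.45 / 0.094 = 4.7872
k* = 4.7872^(1/0.69) ≈ 9.6744
y* = (k*)^α = 9.6744^0.31 ≈ 2.0209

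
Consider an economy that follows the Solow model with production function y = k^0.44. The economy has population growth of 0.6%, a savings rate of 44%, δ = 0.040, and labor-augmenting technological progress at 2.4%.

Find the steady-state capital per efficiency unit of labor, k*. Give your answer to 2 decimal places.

k* ≈ 26.65

In steady state, investment equals break-even investment: s·k^α = (n + g + δ)·k.
Rearranging, k^(1−α) = s / (n + g + δ).
k^0.56 = 0.44 / (0.006 + 0.024 + 0.040) = 0.44 / 0.070 = 6.2857
k* = 6.2857^(1/0.56) ≈ 26.6460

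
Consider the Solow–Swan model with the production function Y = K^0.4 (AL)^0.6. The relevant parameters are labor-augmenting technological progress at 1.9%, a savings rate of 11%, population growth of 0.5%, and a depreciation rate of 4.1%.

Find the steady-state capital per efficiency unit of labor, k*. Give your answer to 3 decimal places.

In steady state, investment equals break-even investment: s·k^α = (n + g + δ)·k.
Dividing both sides by k: k^(1−α) = s / (n + g + δ).
k^0.6 = 0.11 / (0.005 + 0.019 + 0.041) = 0.11 / 0.065 = 1.6923
k* = 1.6923^(1/0.6) ≈ 2.4032

k* ≈ 2.403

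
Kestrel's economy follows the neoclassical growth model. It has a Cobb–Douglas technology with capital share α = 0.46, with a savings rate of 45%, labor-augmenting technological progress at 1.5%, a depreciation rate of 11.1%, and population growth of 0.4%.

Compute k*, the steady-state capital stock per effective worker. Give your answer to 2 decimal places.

Steady state requires s·f(k) = (n + g + δ)·k, i.e. s·k^α = (n + g + δ)·k.
Dividing both sides by k: k^(1−α) = s / (n + g + δ).
k^0.54 = 0.45 / (0.004 + 0.015 + 0.111) = 0.45 / 0.130 = 3.4615
k* = 3.4615^(1/0.54) ≈ 9.9687

k* = 9.97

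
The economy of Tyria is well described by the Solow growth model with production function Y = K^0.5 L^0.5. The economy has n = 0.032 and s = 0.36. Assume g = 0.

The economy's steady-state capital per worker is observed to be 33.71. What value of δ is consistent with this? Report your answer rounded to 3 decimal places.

δ ≈ 0.030

At the steady state, Δk = 0, so s·k^α = (n + δ)·k.
So s / (n + δ) = (k*)^(1−α) = 33.71^0.5 = 5.8060.
Therefore n + δ = s / 5.8060 = 0.36 / 5.8060 = 0.0620, so δ = 0.0620 − 0.032 = 0.0300.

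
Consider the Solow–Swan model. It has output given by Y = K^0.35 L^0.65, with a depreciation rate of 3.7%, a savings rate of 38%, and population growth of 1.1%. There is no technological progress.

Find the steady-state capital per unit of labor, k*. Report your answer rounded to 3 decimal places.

k* ≈ 24.120

Steady state requires s·f(k) = (n + δ)·k, i.e. s·k^α = (n + δ)·k.
Dividing both sides by k: k^(1−α) = s / (n + δ).
k^0.65 = 0.38 / (0.011 + 0.037) = 0.38 / 0.048 = 7.9167
k* = 7.9167^(1/0.65) ≈ 24.1199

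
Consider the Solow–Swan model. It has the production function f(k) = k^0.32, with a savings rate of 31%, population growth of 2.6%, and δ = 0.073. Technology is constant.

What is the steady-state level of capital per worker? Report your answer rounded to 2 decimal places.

At the steady state, Δk = 0, so s·k^α = (n + δ)·k.
Dividing both sides by k: k^(1−α) = s / (n + δ).
k^0.68 = 0.31 / (0.026 + 0.073) = 0.31 / 0.099 = 3.1313
k* = 3.1313^(1/0.68) ≈ 5.3581

k* = 5.36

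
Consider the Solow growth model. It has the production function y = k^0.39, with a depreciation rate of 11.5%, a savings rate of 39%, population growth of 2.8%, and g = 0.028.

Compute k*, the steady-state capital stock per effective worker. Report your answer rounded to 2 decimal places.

k* ≈ 3.86

Steady state requires s·f(k) = (n + g + δ)·k, i.e. s·k^α = (n + g + δ)·k.
Dividing both sides by k: k^(1−α) = s / (n + g + δ).
k^0.61 = 0.39 / (0.028 + 0.028 + 0.115) = 0.39 / 0.171 = 2.2807
k* = 2.2807^(1/0.61) ≈ 3.8636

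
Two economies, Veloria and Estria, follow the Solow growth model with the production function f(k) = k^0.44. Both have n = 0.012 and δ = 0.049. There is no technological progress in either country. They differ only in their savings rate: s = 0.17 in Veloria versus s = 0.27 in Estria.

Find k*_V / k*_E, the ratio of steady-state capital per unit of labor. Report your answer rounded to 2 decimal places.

k*_V / k*_E ≈ 0.44

Steady-state k* = [s/(n + δ)]^(1/(1−α)), so the ratio is [ (s_V/(n + δ)_V) / (s_E/(n + δ)_E) ]^1.7857.
s_V/(n + δ)_V = 0.17/0.061 = 2.7869; s_E/(n + δ)_E = 0.27/0.061 = 4.4262.
Ratio = (2.7869/4.4262)^1.7857 = 0.6296^1.7857 ≈ 0.4377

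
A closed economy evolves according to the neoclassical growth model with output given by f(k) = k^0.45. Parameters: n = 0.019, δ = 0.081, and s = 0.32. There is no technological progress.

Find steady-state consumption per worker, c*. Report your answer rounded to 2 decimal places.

In steady state, investment equals break-even investment: s·k^α = (n + δ)·k.
Dividing both sides by k: k^(1−α) = s / (n + δ).
k^0.55 = 0.32 / (0.019 + 0.081) = 0.32 / 0.100 = 3.2000
k* = 3.2000^(1/0.55) ≈ 8.2881
y* = (k*)^α = 8.2881^0.45 ≈ 2.5900
c* = (1 − s)·y* = (1 − 0.32) × 2.5900 ≈ 1.7612

c* = 1.76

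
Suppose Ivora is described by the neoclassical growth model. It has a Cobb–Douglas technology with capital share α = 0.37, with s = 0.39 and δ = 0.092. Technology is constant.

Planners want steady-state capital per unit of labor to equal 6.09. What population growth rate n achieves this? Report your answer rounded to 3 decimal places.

At the steady state, Δk = 0, so s·k^α = (n + δ)·k.
So s / (n + δ) = (k*)^(1−α) = 6.09^0.63 = 3.1211.
Therefore n + δ = s / 3.1211 = 0.39 / 3.1211 = 0.1250, so n = 0.1250 − 0.092 = 0.0330.

n ≈ 0.033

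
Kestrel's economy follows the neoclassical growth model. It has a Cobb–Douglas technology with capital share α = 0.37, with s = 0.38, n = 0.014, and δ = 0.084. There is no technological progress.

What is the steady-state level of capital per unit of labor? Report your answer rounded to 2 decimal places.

In steady state, investment equals break-even investment: s·k^α = (n + δ)·k.
Rearranging, k^(1−α) = s / (n + δ).
k^0.63 = 0.38 / (0.014 + 0.084) = 0.38 / 0.098 = 3.8776
k* = 3.8776^(1/0.63) ≈ 8.5946

k* = 8.59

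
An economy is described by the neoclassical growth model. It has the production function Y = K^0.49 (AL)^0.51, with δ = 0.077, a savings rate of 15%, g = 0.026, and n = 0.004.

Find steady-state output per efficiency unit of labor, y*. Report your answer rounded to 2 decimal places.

y* ≈ 1.38

At the steady state, Δk = 0, so s·k^α = (n + g + δ)·k.
Rearranging, k^(1−α) = s / (n + g + δ).
k^0.51 = 0.15 / (0.004 + 0.026 + 0.077) = 0.15 / 0.107 = 1.4019
k* = 1.4019^(1/0.51) ≈ 1.9395
y* = (k*)^α = 1.9395^0.49 ≈ 1.3835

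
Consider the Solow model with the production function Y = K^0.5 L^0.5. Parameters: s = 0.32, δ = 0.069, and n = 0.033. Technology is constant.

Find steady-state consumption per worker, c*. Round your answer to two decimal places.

In steady state, investment equals break-even investment: s·k^α = (n + δ)·k.
Dividing both sides by k: k^(1−α) = s / (n + δ).
k^0.5 = 0.32 / (0.033 + 0.069) = 0.32 / 0.102 = 3.1373
k* = 3.1373^(1/0.5) ≈ 9.8427
y* = (k*)^α = 9.8427^0.5 ≈ 3.1373
c* = (1 − s)·y* = (1 − 0.32) × 3.1373 ≈ 2.1334

c* = 2.13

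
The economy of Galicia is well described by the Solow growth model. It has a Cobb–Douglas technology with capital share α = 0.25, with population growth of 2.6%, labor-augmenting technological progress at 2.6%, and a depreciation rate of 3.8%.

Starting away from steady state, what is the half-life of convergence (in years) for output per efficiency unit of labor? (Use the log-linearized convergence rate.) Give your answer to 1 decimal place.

Near the steady state the convergence rate is λ = (1 − α)(n + g + δ).
λ = (1 − 0.25) × 0.090 = 0.75 × 0.090 = 0.0675
Half-life = ln 2 / λ = 0.6931 / 0.0675 ≈ 10.27 years

half-life ≈ 10.3 years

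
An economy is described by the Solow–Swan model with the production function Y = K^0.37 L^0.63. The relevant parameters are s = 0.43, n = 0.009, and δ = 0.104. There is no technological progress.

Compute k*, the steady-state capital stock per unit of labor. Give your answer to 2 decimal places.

In steady state, investment equals break-even investment: s·k^α = (n + δ)·k.
Rearranging, k^(1−α) = s / (n + δ).
k^0.63 = 0.43 / (0.009 + 0.104) = 0.43 / 0.113 = 3.8053
k* = 3.8053^(1/0.63) ≈ 8.3417

k* = 8.34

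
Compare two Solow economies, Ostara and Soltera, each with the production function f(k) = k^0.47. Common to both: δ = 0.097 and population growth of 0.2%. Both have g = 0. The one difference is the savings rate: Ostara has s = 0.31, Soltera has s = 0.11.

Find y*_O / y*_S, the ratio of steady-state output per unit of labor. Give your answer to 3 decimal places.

Steady-state y* = [s/(n + δ)]^(α/(1−α)), so the ratio is [ (s_O/(n + δ)_O) / (s_S/(n + δ)_S) ]^0.8868.
s_O/(n + δ)_O = 0.31/0.099 = 3.1313; s_S/(n + δ)_S = 0.11/0.099 = 1.1111.
Ratio = (3.1313/1.1111)^0.8868 = 2.8182^0.8868 ≈ 2.5063

y*_O / y*_S ≈ 2.506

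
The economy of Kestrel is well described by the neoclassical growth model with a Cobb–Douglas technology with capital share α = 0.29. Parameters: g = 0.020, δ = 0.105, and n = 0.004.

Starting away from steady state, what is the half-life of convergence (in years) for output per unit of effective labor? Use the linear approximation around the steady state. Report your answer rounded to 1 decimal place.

t_½ ≈ 7.6 years

Near the steady state the convergence rate is λ = (1 − α)(n + g + δ).
λ = (1 − 0.29) × 0.129 = 0.71 × 0.129 = 0.09159
Half-life = ln 2 / λ = 0.6931 / 0.09159 ≈ 7.57 years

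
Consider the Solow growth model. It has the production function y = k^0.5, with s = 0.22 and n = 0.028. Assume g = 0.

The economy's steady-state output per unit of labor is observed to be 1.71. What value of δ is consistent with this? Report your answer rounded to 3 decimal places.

δ ≈ 0.101

Steady state requires s·f(k) = (n + δ)·k, i.e. s·k^α = (n + δ)·k.
Since y* = [s/(n + δ)]^(α/(1−α)), we have s/(n + δ) = (y*)^((1−α)/α) = 1.71^1 = 1.7100.
Therefore n + δ = s / 1.7100 = 0.22 / 1.7100 = 0.1287, so δ = 0.1287 − 0.028 = 0.1007.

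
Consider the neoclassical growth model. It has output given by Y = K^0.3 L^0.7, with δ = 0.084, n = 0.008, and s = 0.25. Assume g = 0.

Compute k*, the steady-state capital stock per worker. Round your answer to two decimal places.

Steady state requires s·f(k) = (n + δ)·k, i.e. s·k^α = (n + δ)·k.
Rearranging, k^(1−α) = s / (n + δ).
k^0.7 = 0.25 / (0.008 + 0.084) = 0.25 / 0.092 = 2.7174
k* = 2.7174^(1/0.7) ≈ 4.1708

k* ≈ 4.17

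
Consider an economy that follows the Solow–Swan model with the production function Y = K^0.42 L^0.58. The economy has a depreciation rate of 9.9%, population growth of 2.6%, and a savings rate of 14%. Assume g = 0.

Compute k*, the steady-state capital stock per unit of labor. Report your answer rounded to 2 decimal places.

k* ≈ 1.22

Steady state requires s·f(k) = (n + δ)·k, i.e. s·k^α = (n + δ)·k.
Dividing both sides by k: k^(1−α) = s / (n + δ).
k^0.58 = 0.14 / (0.026 + 0.099) = 0.14 / 0.125 = 1.1200
k* = 1.1200^(1/0.58) ≈ 1.2158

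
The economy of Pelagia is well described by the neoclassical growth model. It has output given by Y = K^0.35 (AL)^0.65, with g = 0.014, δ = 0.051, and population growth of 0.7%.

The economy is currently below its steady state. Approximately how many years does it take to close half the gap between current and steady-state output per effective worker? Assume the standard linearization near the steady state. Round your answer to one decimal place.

Near the steady state the convergence rate is λ = (1 − α)(n + g + δ).
λ = (1 − 0.35) × 0.072 = 0.65 × 0.072 = 0.0468
Half-life = ln 2 / λ = 0.6931 / 0.0468 ≈ 14.81 years

t_½ ≈ 14.8 years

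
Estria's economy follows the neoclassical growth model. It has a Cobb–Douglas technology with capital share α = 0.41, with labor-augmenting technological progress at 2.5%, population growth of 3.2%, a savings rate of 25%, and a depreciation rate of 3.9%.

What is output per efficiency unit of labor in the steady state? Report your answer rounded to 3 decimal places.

y* ≈ 1.945

In steady state, investment equals break-even investment: s·k^α = (n + g + δ)·k.
Dividing both sides by k: k^(1−α) = s / (n + g + δ).
k^0.59 = 0.25 / (0.032 + 0.025 + 0.039) = 0.25 / 0.096 = 2.6042
k* = 2.6042^(1/0.59) ≈ 5.0645
y* = (k*)^α = 5.0645^0.41 ≈ 1.9447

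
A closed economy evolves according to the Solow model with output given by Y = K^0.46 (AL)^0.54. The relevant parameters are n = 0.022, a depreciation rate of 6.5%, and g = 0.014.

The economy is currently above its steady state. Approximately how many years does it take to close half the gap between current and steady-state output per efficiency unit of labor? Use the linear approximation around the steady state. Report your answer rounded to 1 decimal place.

Near the steady state the convergence rate is λ = (1 − α)(n + g + δ).
λ = (1 − 0.46) × 0.101 = 0.54 × 0.101 = 0.05454
Half-life = ln 2 / λ = 0.6931 / 0.05454 ≈ 12.71 years

half-life ≈ 12.7 years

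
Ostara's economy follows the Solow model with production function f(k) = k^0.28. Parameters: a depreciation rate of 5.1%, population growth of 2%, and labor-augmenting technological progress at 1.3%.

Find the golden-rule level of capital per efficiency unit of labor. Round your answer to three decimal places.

k_gold ≈ 5.324

The golden rule sets f'(k) = n + g + δ, i.e. α·k^(α−1) = n + g + δ.
So k^(1−α) = α / (n + g + δ) = 0.28 / 0.084 = 3.3333.
k_gold = 3.3333^(1/0.72) ≈ 5.3237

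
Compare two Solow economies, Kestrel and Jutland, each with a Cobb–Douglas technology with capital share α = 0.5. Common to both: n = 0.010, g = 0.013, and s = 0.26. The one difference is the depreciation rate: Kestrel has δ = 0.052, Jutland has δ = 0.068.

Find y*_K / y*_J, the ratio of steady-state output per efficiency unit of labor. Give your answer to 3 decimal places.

Steady-state y* = [s/(n + g + δ)]^(α/(1−α)), so the ratio is [ (s_K/(n + g + δ)_K) / (s_J/(n + g + δ)_J) ]^1.
s_K/(n + g + δ)_K = 0.26/0.075 = 3.4667; s_J/(n + g + δ)_J = 0.26/0.091 = 2.8571.
Ratio = (3.4667/2.8571)^1 = 1.2134^1 ≈ 1.2134

ratio ≈ 1.213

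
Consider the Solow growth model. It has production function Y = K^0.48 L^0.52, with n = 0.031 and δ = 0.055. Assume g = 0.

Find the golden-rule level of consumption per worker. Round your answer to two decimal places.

At the golden rule, f'(k) = n + δ, so α·k^(α−1) = n + δ and k_gold = (α/(n + δ))^(1/(1−α)).
k_gold = (0.48/0.086)^(1/0.52) = 5.5814^1.9231 ≈ 27.2937
c_gold = f(k_gold) − (n + δ)·k_gold = 4.8900 − 0.086×27.2937 ≈ 2.5427

c_gold ≈ 2.54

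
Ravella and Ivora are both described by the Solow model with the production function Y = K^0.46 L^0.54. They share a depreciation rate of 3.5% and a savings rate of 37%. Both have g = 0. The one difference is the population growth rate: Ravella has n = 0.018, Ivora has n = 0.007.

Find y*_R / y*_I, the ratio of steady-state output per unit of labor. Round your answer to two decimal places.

ratio ≈ 0.82

Steady-state y* = [s/(n + δ)]^(α/(1−α)), so the ratio is [ (s_R/(n + δ)_R) / (s_I/(n + δ)_I) ]^0.8519.
s_R/(n + δ)_R = 0.37/0.053 = 6.9811; s_I/(n + δ)_I = 0.37/0.042 = 8.8095.
Ratio = (6.9811/8.8095)^0.8519 = 0.7925^0.8519 ≈ 0.8203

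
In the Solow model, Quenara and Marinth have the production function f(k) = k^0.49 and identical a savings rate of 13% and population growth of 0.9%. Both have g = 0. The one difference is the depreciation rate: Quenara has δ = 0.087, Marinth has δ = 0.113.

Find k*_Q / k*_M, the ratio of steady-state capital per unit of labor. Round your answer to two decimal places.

ratio ≈ 1.60

Steady-state k* = [s/(n + δ)]^(1/(1−α)), so the ratio is [ (s_Q/(n + δ)_Q) / (s_M/(n + δ)_M) ]^1.9608.
s_Q/(n + δ)_Q = 0.13/0.096 = 1.3542; s_M/(n + δ)_M = 0.13/0.122 = 1.0656.
Ratio = (1.3542/1.0656)^1.9608 = 1.2708^1.9608 ≈ 1.5998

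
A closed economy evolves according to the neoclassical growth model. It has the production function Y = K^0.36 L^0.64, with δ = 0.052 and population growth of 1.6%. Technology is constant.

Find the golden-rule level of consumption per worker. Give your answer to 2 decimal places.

c_gold ≈ 1.63

At the golden rule, f'(k) = n + δ, so α·k^(α−1) = n + δ and k_gold = (α/(n + δ))^(1/(1−α)).
k_gold = (0.36/0.068)^(1/0.64) = 5.2941^1.5625 ≈ 13.5184
c_gold = f(k_gold) − (n + δ)·k_gold = 2.5535 − 0.068×13.5184 ≈ 1.6342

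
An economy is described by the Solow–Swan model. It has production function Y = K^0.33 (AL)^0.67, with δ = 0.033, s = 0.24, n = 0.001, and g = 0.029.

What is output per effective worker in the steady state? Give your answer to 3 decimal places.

In steady state, investment equals break-even investment: s·k^α = (n + g + δ)·k.
Dividing both sides by k: k^(1−α) = s / (n + g + δ).
k^0.67 = 0.24 / (0.001 + 0.029 + 0.033) = 0.24 / 0.063 = 3.8095
k* = 3.8095^(1/0.67) ≈ 7.3615
y* = (k*)^α = 7.3615^0.33 ≈ 1.9324

y* ≈ 1.932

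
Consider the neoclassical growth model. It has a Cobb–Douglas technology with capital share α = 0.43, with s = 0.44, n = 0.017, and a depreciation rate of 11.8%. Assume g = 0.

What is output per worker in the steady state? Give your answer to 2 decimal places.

Steady state requires s·f(k) = (n + δ)·k, i.e. s·k^α = (n + δ)·k.
Rearranging, k^(1−α) = s / (n + δ).
k^0.57 = 0.44 / (0.017 + 0.118) = 0.44 / 0.135 = 3.2593
k* = 3.2593^(1/0.57) ≈ 7.9473
y* = (k*)^α = 7.9473^0.43 ≈ 2.4383

y* ≈ 2.44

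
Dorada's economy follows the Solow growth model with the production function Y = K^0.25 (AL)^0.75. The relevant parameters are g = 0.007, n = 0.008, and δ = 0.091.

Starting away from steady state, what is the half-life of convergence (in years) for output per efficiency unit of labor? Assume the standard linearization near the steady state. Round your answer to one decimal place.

t_½ ≈ 8.7 years

Near the steady state the convergence rate is λ = (1 − α)(n + g + δ).
λ = (1 − 0.25) × 0.106 = 0.75 × 0.106 = 0.0795
Half-life = ln 2 / λ = 0.6931 / 0.0795 ≈ 8.72 years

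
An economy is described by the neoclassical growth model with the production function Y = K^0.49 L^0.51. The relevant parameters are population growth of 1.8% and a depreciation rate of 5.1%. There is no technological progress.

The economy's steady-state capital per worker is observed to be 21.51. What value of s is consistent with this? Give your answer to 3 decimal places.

s ≈ 0.330

Steady state requires s·f(k) = (n + δ)·k, i.e. s·k^α = (n + δ)·k.
So s / (n + δ) = (k*)^(1−α) = 21.51^0.51 = 4.7824.
Therefore s = 4.7824 × (n + δ) = 4.7824 × 0.069 = 0.3300.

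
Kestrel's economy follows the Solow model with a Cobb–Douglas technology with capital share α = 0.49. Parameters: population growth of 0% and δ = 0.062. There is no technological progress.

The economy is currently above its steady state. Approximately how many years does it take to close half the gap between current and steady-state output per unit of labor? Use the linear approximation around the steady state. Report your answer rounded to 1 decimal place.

Near the steady state the convergence rate is λ = (1 − α)(n + δ).
λ = (1 − 0.49) × 0.062 = 0.51 × 0.062 = 0.03162
Half-life = ln 2 / λ = 0.6931 / 0.03162 ≈ 21.92 years

t_½ ≈ 21.9 years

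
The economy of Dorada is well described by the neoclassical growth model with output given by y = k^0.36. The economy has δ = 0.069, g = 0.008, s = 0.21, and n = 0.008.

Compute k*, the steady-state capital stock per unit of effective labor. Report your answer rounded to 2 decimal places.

k* = 4.11

In steady state, investment equals break-even investment: s·k^α = (n + g + δ)·k.
Rearranging, k^(1−α) = s / (n + g + δ).
k^0.64 = 0.21 / (0.008 + 0.008 + 0.069) = 0.21 / 0.085 = 2.4706
k* = 2.4706^(1/0.64) ≈ 4.1092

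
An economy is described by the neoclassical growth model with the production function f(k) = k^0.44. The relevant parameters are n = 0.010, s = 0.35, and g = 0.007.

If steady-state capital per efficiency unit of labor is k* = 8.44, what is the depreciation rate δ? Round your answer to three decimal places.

Steady state requires s·f(k) = (n + g + δ)·k, i.e. s·k^α = (n + g + δ)·k.
So s / (n + g + δ) = (k*)^(1−α) = 8.44^0.56 = 3.3018.
Therefore n + g + δ = s / 3.3018 = 0.35 / 3.3018 = 0.1060, so δ = 0.1060 − 0.017 = 0.0890.

δ ≈ 0.089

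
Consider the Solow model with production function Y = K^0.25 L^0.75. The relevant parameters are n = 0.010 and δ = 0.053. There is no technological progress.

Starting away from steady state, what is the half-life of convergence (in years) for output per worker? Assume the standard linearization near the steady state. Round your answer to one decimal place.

Near the steady state the convergence rate is λ = (1 − α)(n + δ).
λ = (1 − 0.25) × 0.063 = 0.75 × 0.063 = 0.04725
Half-life = ln 2 / λ = 0.6931 / 0.04725 ≈ 14.67 years

about 14.7 years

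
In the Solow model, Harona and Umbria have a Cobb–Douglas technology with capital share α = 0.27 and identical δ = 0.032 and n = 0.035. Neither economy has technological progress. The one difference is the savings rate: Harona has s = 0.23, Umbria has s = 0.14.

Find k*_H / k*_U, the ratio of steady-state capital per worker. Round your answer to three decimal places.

Steady-state k* = [s/(n + δ)]^(1/(1−α)), so the ratio is [ (s_H/(n + δ)_H) / (s_U/(n + δ)_U) ]^1.3699.
s_H/(n + δ)_H = 0.23/0.067 = 3.4328; s_U/(n + δ)_U = 0.14/0.067 = 2.0896.
Ratio = (3.4328/2.0896)^1.3699 = 1.6428^1.3699 ≈ 1.9739

k*_H / k*_U ≈ 1.974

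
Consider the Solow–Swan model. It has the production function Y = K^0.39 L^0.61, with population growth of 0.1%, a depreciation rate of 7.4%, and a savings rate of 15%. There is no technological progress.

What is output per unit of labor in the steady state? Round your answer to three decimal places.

In steady state, investment equals break-even investment: s·k^α = (n + δ)·k.
Rearranging, k^(1−α) = s / (n + δ).
k^0.61 = 0.15 / (0.001 + 0.074) = 0.15 / 0.075 = 2.0000
k* = 2.0000^(1/0.61) ≈ 3.1152
y* = (k*)^α = 3.1152^0.39 ≈ 1.5576

y* ≈ 1.558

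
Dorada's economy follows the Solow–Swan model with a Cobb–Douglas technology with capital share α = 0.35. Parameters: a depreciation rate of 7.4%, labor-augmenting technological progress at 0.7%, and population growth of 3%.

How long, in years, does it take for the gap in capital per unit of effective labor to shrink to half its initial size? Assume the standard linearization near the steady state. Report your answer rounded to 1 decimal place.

t_½ ≈ 9.6 years

Near the steady state the convergence rate is λ = (1 − α)(n + g + δ).
λ = (1 − 0.35) × 0.111 = 0.65 × 0.111 = 0.07215
Half-life = ln 2 / λ = 0.6931 / 0.07215 ≈ 9.61 years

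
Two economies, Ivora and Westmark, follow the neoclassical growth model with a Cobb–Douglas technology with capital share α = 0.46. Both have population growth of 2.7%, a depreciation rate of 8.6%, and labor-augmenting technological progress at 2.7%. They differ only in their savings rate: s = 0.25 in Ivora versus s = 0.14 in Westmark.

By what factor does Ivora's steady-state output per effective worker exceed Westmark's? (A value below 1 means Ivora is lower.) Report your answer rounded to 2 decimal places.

y*_I / y*_W ≈ 1.64

Steady-state y* = [s/(n + g + δ)]^(α/(1−α)), so the ratio is [ (s_I/(n + g + δ)_I) / (s_W/(n + g + δ)_W) ]^0.8519.
s_I/(n + g + δ)_I = 0.25/0.140 = 1.7857; s_W/(n + g + δ)_W = 0.14/0.140 = 1.0000.
Ratio = (1.7857/1.0000)^0.8519 = 1.7857^0.8519 ≈ 1.6388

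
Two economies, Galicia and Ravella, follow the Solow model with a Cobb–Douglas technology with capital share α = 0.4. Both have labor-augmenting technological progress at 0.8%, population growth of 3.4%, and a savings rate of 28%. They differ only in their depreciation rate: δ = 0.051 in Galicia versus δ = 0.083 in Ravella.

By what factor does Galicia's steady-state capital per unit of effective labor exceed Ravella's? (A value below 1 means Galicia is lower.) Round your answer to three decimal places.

Steady-state k* = [s/(n + g + δ)]^(1/(1−α)), so the ratio is [ (s_G/(n + g + δ)_G) / (s_R/(n + g + δ)_R) ]^1.6667.
s_G/(n + g + δ)_G = 0.28/0.093 = 3.0108; s_R/(n + g + δ)_R = 0.28/0.125 = 2.2400.
Ratio = (3.0108/2.2400)^1.6667 = 1.3441^1.6667 ≈ 1.6370

ratio ≈ 1.637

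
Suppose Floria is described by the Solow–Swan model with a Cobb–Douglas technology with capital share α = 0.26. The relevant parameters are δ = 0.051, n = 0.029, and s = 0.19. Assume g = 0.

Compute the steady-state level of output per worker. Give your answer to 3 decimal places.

y* ≈ 1.355

Steady state requires s·f(k) = (n + δ)·k, i.e. s·k^α = (n + δ)·k.
Rearranging, k^(1−α) = s / (n + δ).
k^0.74 = 0.19 / (0.029 + 0.051) = 0.19 / 0.080 = 2.3750
k* = 2.3750^(1/0.74) ≈ 3.2185
y* = (k*)^α = 3.2185^0.26 ≈ 1.3552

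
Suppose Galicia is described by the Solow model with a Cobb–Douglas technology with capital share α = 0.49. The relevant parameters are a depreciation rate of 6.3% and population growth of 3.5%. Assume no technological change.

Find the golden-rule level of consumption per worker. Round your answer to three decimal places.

At the golden rule, f'(k) = n + δ, so α·k^(α−1) = n + δ and k_gold = (α/(n + δ))^(1/(1−α)).
k_gold = (0.49/0.098)^(1/0.51) = 5.0000^1.9608 ≈ 23.4715
c_gold = f(k_gold) − (n + δ)·k_gold = 4.6942 − 0.098×23.4715 ≈ 2.3940

c_gold ≈ 2.394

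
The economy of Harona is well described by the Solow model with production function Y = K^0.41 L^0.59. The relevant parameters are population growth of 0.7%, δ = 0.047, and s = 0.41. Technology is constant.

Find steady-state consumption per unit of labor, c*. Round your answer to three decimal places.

c* ≈ 2.414

Steady state requires s·f(k) = (n + δ)·k, i.e. s·k^α = (n + δ)·k.
Rearranging, k^(1−α) = s / (n + δ).
k^0.59 = 0.41 / (0.007 + 0.047) = 0.41 / 0.054 = 7.5926
k* = 7.5926^(1/0.59) ≈ 31.0590
y* = (k*)^α = 31.0590^0.41 ≈ 4.0907
c* = (1 − s)·y* = (1 − 0.41) × 4.0907 ≈ 2.4135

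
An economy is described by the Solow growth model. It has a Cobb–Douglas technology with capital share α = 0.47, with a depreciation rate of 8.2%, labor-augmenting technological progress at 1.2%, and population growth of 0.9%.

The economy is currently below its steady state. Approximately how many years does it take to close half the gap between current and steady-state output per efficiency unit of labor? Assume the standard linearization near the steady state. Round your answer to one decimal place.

t_½ ≈ 12.7 years

Near the steady state the convergence rate is λ = (1 − α)(n + g + δ).
λ = (1 − 0.47) × 0.103 = 0.53 × 0.103 = 0.05459
Half-life = ln 2 / λ = 0.6931 / 0.05459 ≈ 12.70 years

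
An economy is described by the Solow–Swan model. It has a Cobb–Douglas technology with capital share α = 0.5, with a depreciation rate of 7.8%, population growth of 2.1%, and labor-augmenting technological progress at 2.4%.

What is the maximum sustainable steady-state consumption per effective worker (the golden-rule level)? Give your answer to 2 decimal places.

c_gold ≈ 2.03

At the golden rule, f'(k) = n + g + δ, so α·k^(α−1) = n + g + δ and k_gold = (α/(n + g + δ))^(1/(1−α)).
k_gold = (0.5/0.123)^(1/0.5) = 4.0650^2 ≈ 16.5242
c_gold = f(k_gold) − (n + g + δ)·k_gold = 4.0650 − 0.123×16.5242 ≈ 2.0325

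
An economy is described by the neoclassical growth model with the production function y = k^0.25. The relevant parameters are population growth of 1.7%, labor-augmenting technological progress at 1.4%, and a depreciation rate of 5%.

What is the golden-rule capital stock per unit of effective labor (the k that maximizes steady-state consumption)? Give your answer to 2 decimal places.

k_gold ≈ 4.49

The golden rule sets f'(k) = n + g + δ, i.e. α·k^(α−1) = n + g + δ.
So k^(1−α) = α / (n + g + δ) = 0.25 / 0.081 = 3.0864.
k_gold = 3.0864^(1/0.75) ≈ 4.4937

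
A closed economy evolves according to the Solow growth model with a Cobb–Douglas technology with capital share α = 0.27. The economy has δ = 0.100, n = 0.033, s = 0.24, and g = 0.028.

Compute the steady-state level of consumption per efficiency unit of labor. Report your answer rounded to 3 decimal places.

c* ≈ 0.881

Steady state requires s·f(k) = (n + g + δ)·k, i.e. s·k^α = (n + g + δ)·k.
Dividing both sides by k: k^(1−α) = s / (n + g + δ).
k^0.73 = 0.24 / (0.033 + 0.028 + 0.100) = 0.24 / 0.161 = 1.4907
k* = 1.4907^(1/0.73) ≈ 1.7279
y* = (k*)^α = 1.7279^0.27 ≈ 1.1591
c* = (1 − s)·y* = (1 − 0.24) × 1.1591 ≈ 0.8809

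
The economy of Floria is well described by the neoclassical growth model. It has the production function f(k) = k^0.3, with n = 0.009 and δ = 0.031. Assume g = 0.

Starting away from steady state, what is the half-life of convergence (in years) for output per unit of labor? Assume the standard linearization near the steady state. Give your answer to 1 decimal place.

Near the steady state the convergence rate is λ = (1 − α)(n + δ).
λ = (1 − 0.3) × 0.040 = 0.7 × 0.040 = 0.0280
Half-life = ln 2 / λ = 0.6931 / 0.0280 ≈ 24.75 years

about 24.8 years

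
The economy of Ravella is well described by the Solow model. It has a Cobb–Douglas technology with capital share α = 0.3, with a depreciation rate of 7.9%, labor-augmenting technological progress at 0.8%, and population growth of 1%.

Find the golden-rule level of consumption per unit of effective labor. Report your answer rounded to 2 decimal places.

At the golden rule, f'(k) = n + g + δ, so α·k^(α−1) = n + g + δ and k_gold = (α/(n + g + δ))^(1/(1−α)).
k_gold = (0.3/0.097)^(1/0.7) = 3.0928^1.4286 ≈ 5.0178
c_gold = f(k_gold) − (n + g + δ)·k_gold = 1.6224 − 0.097×5.0178 ≈ 1.1357

c_gold ≈ 1.14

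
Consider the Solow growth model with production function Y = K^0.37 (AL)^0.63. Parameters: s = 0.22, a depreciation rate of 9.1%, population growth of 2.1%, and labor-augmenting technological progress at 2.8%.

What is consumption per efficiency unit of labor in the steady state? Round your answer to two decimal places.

At the steady state, Δk = 0, so s·k^α = (n + g + δ)·k.
Rearranging, k^(1−α) = s / (n + g + δ).
k^0.63 = 0.22 / (0.021 + 0.028 + 0.091) = 0.22 / 0.140 = 1.5714
k* = 1.5714^(1/0.63) ≈ 2.0491
y* = (k*)^α = 2.0491^0.37 ≈ 1.3040
c* = (1 − s)·y* = (1 − 0.22) × 1.3040 ≈ 1.0171

c* = 1.02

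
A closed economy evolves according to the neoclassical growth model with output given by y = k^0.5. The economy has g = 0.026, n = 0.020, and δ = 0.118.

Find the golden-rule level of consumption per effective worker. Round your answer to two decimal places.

At the golden rule, f'(k) = n + g + δ, so α·k^(α−1) = n + g + δ and k_gold = (α/(n + g + δ))^(1/(1−α)).
k_gold = (0.5/0.164)^(1/0.5) = 3.0488^2 ≈ 9.2952
c_gold = f(k_gold) − (n + g + δ)·k_gold = 3.0488 − 0.164×9.2952 ≈ 1.5244

c_gold ≈ 1.52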